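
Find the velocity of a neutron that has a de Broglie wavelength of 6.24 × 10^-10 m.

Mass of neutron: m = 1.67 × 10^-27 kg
6.36 × 10^2 m/s

From the de Broglie relation λ = h/(mv), we solve for v:

v = h/(mλ)
v = (6.626 × 10^-34 J·s) / (1.67 × 10^-27 kg × 6.24 × 10^-10 m)
v = 6.36 × 10^2 m/s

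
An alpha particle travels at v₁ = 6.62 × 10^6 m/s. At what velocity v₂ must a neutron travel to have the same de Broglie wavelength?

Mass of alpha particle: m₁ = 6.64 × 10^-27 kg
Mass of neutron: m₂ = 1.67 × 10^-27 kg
v₂ = 2.63 × 10^7 m/s

For equal de Broglie wavelengths: λ₁ = λ₂

h/(m₁v₁) = h/(m₂v₂)
m₁v₁ = m₂v₂
v₂ = v₁ · (m₁/m₂)

v₂ = 6.62 × 10^6 m/s × (6.64 × 10^-27 kg / 1.67 × 10^-27 kg)
v₂ = 2.63 × 10^7 m/s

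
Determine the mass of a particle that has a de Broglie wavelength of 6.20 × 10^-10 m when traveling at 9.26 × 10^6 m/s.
1.15 × 10^-31 kg

From the de Broglie relation λ = h/(mv), we solve for m:

m = h/(λv)
m = (6.626 × 10^-34 J·s) / (6.20 × 10^-10 m × 9.26 × 10^6 m/s)
m = 1.15 × 10^-31 kg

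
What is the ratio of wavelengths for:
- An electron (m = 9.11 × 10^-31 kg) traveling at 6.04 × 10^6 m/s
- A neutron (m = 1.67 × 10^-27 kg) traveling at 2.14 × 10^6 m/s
λ₁/λ₂ = 649

Using λ = h/(mv):

λ₁ = h/(m₁v₁) = 1.20 × 10^-10 m
λ₂ = h/(m₂v₂) = 1.85 × 10^-13 m

Ratio λ₁/λ₂ = (m₂v₂)/(m₁v₁)
         = (1.67 × 10^-27 kg × 2.14 × 10^6 m/s) / (9.11 × 10^-31 kg × 6.04 × 10^6 m/s)
         = 649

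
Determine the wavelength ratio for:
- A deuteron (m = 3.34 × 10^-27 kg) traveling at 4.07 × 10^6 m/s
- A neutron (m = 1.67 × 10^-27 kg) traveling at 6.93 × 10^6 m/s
λ₁/λ₂ = 0.851

Using λ = h/(mv):

λ₁ = h/(m₁v₁) = 4.87 × 10^-14 m
λ₂ = h/(m₂v₂) = 5.73 × 10^-14 m

Ratio λ₁/λ₂ = (m₂v₂)/(m₁v₁)
         = (1.67 × 10^-27 kg × 6.93 × 10^6 m/s) / (3.34 × 10^-27 kg × 4.07 × 10^6 m/s)
         = 0.851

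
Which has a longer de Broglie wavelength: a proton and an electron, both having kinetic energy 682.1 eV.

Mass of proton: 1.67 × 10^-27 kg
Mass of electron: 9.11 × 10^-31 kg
The electron has the longer wavelength.

Using λ = h/√(2mKE):

For proton: λ₁ = h/√(2m₁KE) = 1.10 × 10^-12 m
For electron: λ₂ = h/√(2m₂KE) = 4.70 × 10^-11 m

Since λ ∝ 1/√m at constant kinetic energy, the lighter particle has the longer wavelength.

The electron has the longer de Broglie wavelength.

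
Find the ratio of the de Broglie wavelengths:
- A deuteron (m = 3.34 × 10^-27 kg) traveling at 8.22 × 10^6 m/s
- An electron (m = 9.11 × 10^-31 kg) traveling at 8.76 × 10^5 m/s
λ₁/λ₂ = 2.91 × 10^-5

Using λ = h/(mv):

λ₁ = h/(m₁v₁) = 2.41 × 10^-14 m
λ₂ = h/(m₂v₂) = 8.30 × 10^-10 m

Ratio λ₁/λ₂ = (m₂v₂)/(m₁v₁)
         = (9.11 × 10^-31 kg × 8.76 × 10^5 m/s) / (3.34 × 10^-27 kg × 8.22 × 10^6 m/s)
         = 2.91 × 10^-5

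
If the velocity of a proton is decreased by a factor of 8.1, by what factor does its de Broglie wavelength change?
The wavelength increases by a factor of 8.1.

From λ = h/(mv), the wavelength is inversely proportional to velocity:

λ ∝ 1/v

If v → v/8.1, then λ → 8.1λ

When velocity is decreased by a factor of 8.1, the wavelength increases by a factor of 8.1.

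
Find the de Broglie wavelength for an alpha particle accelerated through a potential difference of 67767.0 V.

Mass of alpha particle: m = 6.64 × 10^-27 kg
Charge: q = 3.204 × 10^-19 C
3.90 × 10^-14 m

When a particle is accelerated through voltage V, it gains kinetic energy KE = qV.

The de Broglie wavelength is then λ = h/√(2mqV):

λ = h/√(2mqV)
λ = (6.626 × 10^-34 J·s) / √(2 × 6.64 × 10^-27 kg × 3.204 × 10^-19 C × 67767.0 V)
λ = 3.90 × 10^-14 m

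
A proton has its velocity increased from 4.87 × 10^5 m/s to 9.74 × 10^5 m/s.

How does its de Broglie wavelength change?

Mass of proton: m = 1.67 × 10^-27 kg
The wavelength decreases by a factor of 2.

Using λ = h/(mv):

Initial wavelength: λ₁ = h/(mv₁) = 8.15 × 10^-13 m
Final wavelength: λ₂ = h/(mv₂) = 4.07 × 10^-13 m

Since λ ∝ 1/v, when velocity increases by a factor of 2, the wavelength decreases by a factor of 2.

λ₂/λ₁ = v₁/v₂ = 1/2

The wavelength decreases by a factor of 2.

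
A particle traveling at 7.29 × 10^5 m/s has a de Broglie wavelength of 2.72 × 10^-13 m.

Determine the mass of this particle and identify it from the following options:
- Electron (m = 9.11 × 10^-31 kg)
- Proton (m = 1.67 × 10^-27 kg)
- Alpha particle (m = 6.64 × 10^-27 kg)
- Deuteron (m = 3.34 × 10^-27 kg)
The particle is a deuteron.

From λ = h/(mv), solve for mass:

m = h/(λv)
m = (6.626 × 10^-34 J·s) / (2.72 × 10^-13 m × 7.29 × 10^5 m/s)
m = 3.34 × 10^-27 kg

Comparing with the listed masses, this is closest to a deuteron.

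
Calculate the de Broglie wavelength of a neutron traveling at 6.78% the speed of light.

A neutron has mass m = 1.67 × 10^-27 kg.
1.95 × 10^-14 m

Using the de Broglie relation λ = h/(mv):

v = 6.78% × c = 2.033 × 10^7 m/s

λ = h/(mv)
λ = (6.626 × 10^-34 J·s) / (1.67 × 10^-27 kg × 2.033 × 10^7 m/s)
λ = 1.95 × 10^-14 m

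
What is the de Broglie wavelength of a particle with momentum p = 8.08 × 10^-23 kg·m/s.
8.20 × 10^-12 m

Using the de Broglie relation λ = h/p:

λ = h/p
λ = (6.626 × 10^-34 J·s) / (8.08 × 10^-23 kg·m/s)
λ = 8.20 × 10^-12 m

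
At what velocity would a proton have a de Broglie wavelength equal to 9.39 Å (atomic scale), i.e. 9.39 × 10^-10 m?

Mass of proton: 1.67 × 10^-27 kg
4.23 × 10^2 m/s

From λ = h/(mv), solve for v:

v = h/(mλ)
v = (6.626 × 10^-34 J·s) / (1.67 × 10^-27 kg × 9.39 × 10^-10 m)
v = 4.23 × 10^2 m/s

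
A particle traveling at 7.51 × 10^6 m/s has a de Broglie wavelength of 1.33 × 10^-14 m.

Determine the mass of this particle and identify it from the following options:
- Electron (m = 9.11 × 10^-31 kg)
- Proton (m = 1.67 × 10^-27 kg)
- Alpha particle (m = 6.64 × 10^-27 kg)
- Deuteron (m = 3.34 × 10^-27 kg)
The particle is an alpha particle.

From λ = h/(mv), solve for mass:

m = h/(λv)
m = (6.626 × 10^-34 J·s) / (1.33 × 10^-14 m × 7.51 × 10^6 m/s)
m = 6.63 × 10^-27 kg

Comparing with the listed masses, this is closest to an alpha particle.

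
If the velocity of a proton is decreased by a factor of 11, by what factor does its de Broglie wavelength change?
The wavelength increases by a factor of 11.

From λ = h/(mv), the wavelength is inversely proportional to velocity:

λ ∝ 1/v

If v → v/11, then λ → 11λ

When velocity is decreased by a factor of 11, the wavelength increases by a factor of 11.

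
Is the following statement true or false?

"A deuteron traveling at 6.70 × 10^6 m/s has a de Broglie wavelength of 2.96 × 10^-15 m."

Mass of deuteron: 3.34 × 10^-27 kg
False

The claim is incorrect.

Using λ = h/(mv):
λ = (6.626 × 10^-34 J·s) / (3.34 × 10^-27 kg × 6.70 × 10^6 m/s)
λ = 2.96 × 10^-14 m

The actual wavelength differs from the claimed 2.96 × 10^-15 m.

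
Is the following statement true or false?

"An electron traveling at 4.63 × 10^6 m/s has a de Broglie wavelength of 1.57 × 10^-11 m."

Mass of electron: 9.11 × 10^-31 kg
False

The claim is incorrect.

Using λ = h/(mv):
λ = (6.626 × 10^-34 J·s) / (9.11 × 10^-31 kg × 4.63 × 10^6 m/s)
λ = 1.57 × 10^-10 m

The actual wavelength differs from the claimed 1.57 × 10^-11 m.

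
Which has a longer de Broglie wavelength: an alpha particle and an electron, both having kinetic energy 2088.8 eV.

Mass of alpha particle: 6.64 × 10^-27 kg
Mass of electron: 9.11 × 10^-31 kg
The electron has the longer wavelength.

Using λ = h/√(2mKE):

For alpha particle: λ₁ = h/√(2m₁KE) = 3.14 × 10^-13 m
For electron: λ₂ = h/√(2m₂KE) = 2.68 × 10^-11 m

Since λ ∝ 1/√m at constant kinetic energy, the lighter particle has the longer wavelength.

The electron has the longer de Broglie wavelength.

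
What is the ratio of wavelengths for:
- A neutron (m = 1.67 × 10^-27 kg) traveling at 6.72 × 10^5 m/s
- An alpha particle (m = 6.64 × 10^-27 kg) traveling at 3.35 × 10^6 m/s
λ₁/λ₂ = 19.8

Using λ = h/(mv):

λ₁ = h/(m₁v₁) = 5.90 × 10^-13 m
λ₂ = h/(m₂v₂) = 2.98 × 10^-14 m

Ratio λ₁/λ₂ = (m₂v₂)/(m₁v₁)
         = (6.64 × 10^-27 kg × 3.35 × 10^6 m/s) / (1.67 × 10^-27 kg × 6.72 × 10^5 m/s)
         = 19.8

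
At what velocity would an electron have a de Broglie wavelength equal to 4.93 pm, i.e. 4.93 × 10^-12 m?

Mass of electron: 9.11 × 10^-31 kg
1.48 × 10^8 m/s

From λ = h/(mv), solve for v:

v = h/(mλ)
v = (6.626 × 10^-34 J·s) / (9.11 × 10^-31 kg × 4.93 × 10^-12 m)
v = 1.48 × 10^8 m/s

Note: This velocity is 49.2% of the speed of light, so relativistic corrections would be needed for a more accurate calculation.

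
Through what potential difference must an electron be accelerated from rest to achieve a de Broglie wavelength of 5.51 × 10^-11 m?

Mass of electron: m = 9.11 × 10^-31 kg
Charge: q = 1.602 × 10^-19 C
495 V

From λ = h/√(2mqV), we solve for V:

λ² = h²/(2mqV)
V = h²/(2mqλ²)
V = (6.626 × 10^-34 J·s)² / (2 × 9.11 × 10^-31 kg × 1.602 × 10^-19 C × (5.51 × 10^-11 m)²)
V = 495 V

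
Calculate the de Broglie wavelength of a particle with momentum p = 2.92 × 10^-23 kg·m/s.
2.27 × 10^-11 m

Using the de Broglie relation λ = h/p:

λ = h/p
λ = (6.626 × 10^-34 J·s) / (2.92 × 10^-23 kg·m/s)
λ = 2.27 × 10^-11 m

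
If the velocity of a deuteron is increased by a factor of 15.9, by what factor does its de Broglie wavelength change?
The wavelength decreases by a factor of 15.9.

From λ = h/(mv), the wavelength is inversely proportional to velocity:

λ ∝ 1/v

If v → 15.9v, then λ → λ/15.9

When velocity is increased by a factor of 15.9, the wavelength decreases by a factor of 15.9.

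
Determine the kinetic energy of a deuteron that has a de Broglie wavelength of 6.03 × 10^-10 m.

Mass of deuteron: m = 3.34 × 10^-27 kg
1.81 × 10^-22 J (or 1.13 × 10^-3 eV)

From λ = h/√(2mKE), we solve for KE:

λ² = h²/(2mKE)
KE = h²/(2mλ²)
KE = (6.626 × 10^-34 J·s)² / (2 × 3.34 × 10^-27 kg × (6.03 × 10^-10 m)²)
KE = 1.81 × 10^-22 J
KE = 1.13 × 10^-3 eV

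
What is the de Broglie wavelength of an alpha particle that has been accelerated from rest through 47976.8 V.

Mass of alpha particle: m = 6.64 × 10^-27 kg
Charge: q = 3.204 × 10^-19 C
4.64 × 10^-14 m

When a particle is accelerated through voltage V, it gains kinetic energy KE = qV.

The de Broglie wavelength is then λ = h/√(2mqV):

λ = h/√(2mqV)
λ = (6.626 × 10^-34 J·s) / √(2 × 6.64 × 10^-27 kg × 3.204 × 10^-19 C × 47976.8 V)
λ = 4.64 × 10^-14 m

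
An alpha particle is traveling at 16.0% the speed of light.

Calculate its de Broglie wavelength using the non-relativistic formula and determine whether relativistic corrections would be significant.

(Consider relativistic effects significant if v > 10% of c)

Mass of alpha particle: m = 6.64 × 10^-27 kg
Yes, relativistic corrections are needed.

Using the non-relativistic de Broglie formula λ = h/(mv):

v = 16.0% × c = 4.797 × 10^7 m/s

λ = h/(mv)
λ = (6.626 × 10^-34 J·s) / (6.64 × 10^-27 kg × 4.797 × 10^7 m/s)
λ = 2.08 × 10^-15 m

Since v = 16.0% of c > 10% of c, relativistic corrections ARE significant and the actual wavelength would differ from this non-relativistic estimate.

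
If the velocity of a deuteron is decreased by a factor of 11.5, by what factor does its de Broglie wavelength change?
The wavelength increases by a factor of 11.5.

From λ = h/(mv), the wavelength is inversely proportional to velocity:

λ ∝ 1/v

If v → v/11.5, then λ → 11.5λ

When velocity is decreased by a factor of 11.5, the wavelength increases by a factor of 11.5.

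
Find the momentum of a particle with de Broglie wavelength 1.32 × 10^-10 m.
5.02 × 10^-24 kg·m/s

From the de Broglie relation λ = h/p, we solve for p:

p = h/λ
p = (6.626 × 10^-34 J·s) / (1.32 × 10^-10 m)
p = 5.02 × 10^-24 kg·m/s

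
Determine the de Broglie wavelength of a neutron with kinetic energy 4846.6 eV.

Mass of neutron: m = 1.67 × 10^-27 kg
4.11 × 10^-13 m

Using λ = h/√(2mKE):

First convert KE to Joules: KE = 4846.6 eV = 7.765 × 10^-16 J

λ = h/√(2mKE)
λ = (6.626 × 10^-34 J·s) / √(2 × 1.67 × 10^-27 kg × 7.765 × 10^-16 J)
λ = 4.11 × 10^-13 m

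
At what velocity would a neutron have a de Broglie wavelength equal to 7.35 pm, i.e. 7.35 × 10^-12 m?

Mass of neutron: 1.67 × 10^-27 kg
5.40 × 10^4 m/s

From λ = h/(mv), solve for v:

v = h/(mλ)
v = (6.626 × 10^-34 J·s) / (1.67 × 10^-27 kg × 7.35 × 10^-12 m)
v = 5.40 × 10^4 m/s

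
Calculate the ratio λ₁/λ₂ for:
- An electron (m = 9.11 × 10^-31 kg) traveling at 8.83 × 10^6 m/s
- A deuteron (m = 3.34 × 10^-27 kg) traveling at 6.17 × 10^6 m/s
λ₁/λ₂ = 2.56 × 10^3

Using λ = h/(mv):

λ₁ = h/(m₁v₁) = 8.24 × 10^-11 m
λ₂ = h/(m₂v₂) = 3.22 × 10^-14 m

Ratio λ₁/λ₂ = (m₂v₂)/(m₁v₁)
         = (3.34 × 10^-27 kg × 6.17 × 10^6 m/s) / (9.11 × 10^-31 kg × 8.83 × 10^6 m/s)
         = 2.56 × 10^3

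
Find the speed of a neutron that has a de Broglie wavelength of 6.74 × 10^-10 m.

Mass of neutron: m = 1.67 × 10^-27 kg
5.89 × 10^2 m/s

From the de Broglie relation λ = h/(mv), we solve for v:

v = h/(mλ)
v = (6.626 × 10^-34 J·s) / (1.67 × 10^-27 kg × 6.74 × 10^-10 m)
v = 5.89 × 10^2 m/s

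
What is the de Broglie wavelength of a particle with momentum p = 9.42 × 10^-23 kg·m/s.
7.03 × 10^-12 m

Using the de Broglie relation λ = h/p:

λ = h/p
λ = (6.626 × 10^-34 J·s) / (9.42 × 10^-23 kg·m/s)
λ = 7.03 × 10^-12 m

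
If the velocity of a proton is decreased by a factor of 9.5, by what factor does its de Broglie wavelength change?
The wavelength increases by a factor of 9.5.

From λ = h/(mv), the wavelength is inversely proportional to velocity:

λ ∝ 1/v

If v → v/9.5, then λ → 9.5λ

When velocity is decreased by a factor of 9.5, the wavelength increases by a factor of 9.5.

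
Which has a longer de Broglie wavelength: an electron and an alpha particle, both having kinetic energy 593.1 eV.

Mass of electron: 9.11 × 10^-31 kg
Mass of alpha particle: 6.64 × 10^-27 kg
The electron has the longer wavelength.

Using λ = h/√(2mKE):

For electron: λ₁ = h/√(2m₁KE) = 5.04 × 10^-11 m
For alpha particle: λ₂ = h/√(2m₂KE) = 5.90 × 10^-13 m

Since λ ∝ 1/√m at constant kinetic energy, the lighter particle has the longer wavelength.

The electron has the longer de Broglie wavelength.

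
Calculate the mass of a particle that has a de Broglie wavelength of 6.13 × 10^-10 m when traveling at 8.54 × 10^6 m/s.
1.27 × 10^-31 kg

From the de Broglie relation λ = h/(mv), we solve for m:

m = h/(λv)
m = (6.626 × 10^-34 J·s) / (6.13 × 10^-10 m × 8.54 × 10^6 m/s)
m = 1.27 × 10^-31 kg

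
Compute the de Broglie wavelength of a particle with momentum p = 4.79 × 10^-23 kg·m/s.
1.38 × 10^-11 m

Using the de Broglie relation λ = h/p:

λ = h/p
λ = (6.626 × 10^-34 J·s) / (4.79 × 10^-23 kg·m/s)
λ = 1.38 × 10^-11 m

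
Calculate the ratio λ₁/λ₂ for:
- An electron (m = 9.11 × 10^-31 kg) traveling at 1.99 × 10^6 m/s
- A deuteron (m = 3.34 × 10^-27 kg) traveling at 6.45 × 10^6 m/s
λ₁/λ₂ = 1.19 × 10^4

Using λ = h/(mv):

λ₁ = h/(m₁v₁) = 3.65 × 10^-10 m
λ₂ = h/(m₂v₂) = 3.08 × 10^-14 m

Ratio λ₁/λ₂ = (m₂v₂)/(m₁v₁)
         = (3.34 × 10^-27 kg × 6.45 × 10^6 m/s) / (9.11 × 10^-31 kg × 1.99 × 10^6 m/s)
         = 1.19 × 10^4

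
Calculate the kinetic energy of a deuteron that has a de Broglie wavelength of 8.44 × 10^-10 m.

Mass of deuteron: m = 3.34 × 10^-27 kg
9.23 × 10^-23 J (or 5.76 × 10^-4 eV)

From λ = h/√(2mKE), we solve for KE:

λ² = h²/(2mKE)
KE = h²/(2mλ²)
KE = (6.626 × 10^-34 J·s)² / (2 × 3.34 × 10^-27 kg × (8.44 × 10^-10 m)²)
KE = 9.23 × 10^-23 J
KE = 5.76 × 10^-4 eV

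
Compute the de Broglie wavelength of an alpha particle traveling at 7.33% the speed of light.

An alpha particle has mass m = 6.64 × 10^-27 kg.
4.54 × 10^-15 m

Using the de Broglie relation λ = h/(mv):

v = 7.33% × c = 2.197 × 10^7 m/s

λ = h/(mv)
λ = (6.626 × 10^-34 J·s) / (6.64 × 10^-27 kg × 2.197 × 10^7 m/s)
λ = 4.54 × 10^-15 m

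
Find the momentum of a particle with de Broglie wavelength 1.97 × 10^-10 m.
3.36 × 10^-24 kg·m/s

From the de Broglie relation λ = h/p, we solve for p:

p = h/λ
p = (6.626 × 10^-34 J·s) / (1.97 × 10^-10 m)
p = 3.36 × 10^-24 kg·m/s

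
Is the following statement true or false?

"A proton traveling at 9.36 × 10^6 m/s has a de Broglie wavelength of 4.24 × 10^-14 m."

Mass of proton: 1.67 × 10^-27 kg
True

The claim is correct.

Using λ = h/(mv):
λ = (6.626 × 10^-34 J·s) / (1.67 × 10^-27 kg × 9.36 × 10^6 m/s)
λ = 4.24 × 10^-14 m

This matches the claimed value.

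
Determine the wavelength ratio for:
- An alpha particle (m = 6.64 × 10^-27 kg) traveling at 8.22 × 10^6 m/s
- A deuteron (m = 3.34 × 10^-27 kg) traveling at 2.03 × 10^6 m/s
λ₁/λ₂ = 0.124

Using λ = h/(mv):

λ₁ = h/(m₁v₁) = 1.21 × 10^-14 m
λ₂ = h/(m₂v₂) = 9.77 × 10^-14 m

Ratio λ₁/λ₂ = (m₂v₂)/(m₁v₁)
         = (3.34 × 10^-27 kg × 2.03 × 10^6 m/s) / (6.64 × 10^-27 kg × 8.22 × 10^6 m/s)
         = 0.124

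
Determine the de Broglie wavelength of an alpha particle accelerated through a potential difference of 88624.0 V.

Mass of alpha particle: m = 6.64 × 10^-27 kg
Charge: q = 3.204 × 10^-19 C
3.41 × 10^-14 m

When a particle is accelerated through voltage V, it gains kinetic energy KE = qV.

The de Broglie wavelength is then λ = h/√(2mqV):

λ = h/√(2mqV)
λ = (6.626 × 10^-34 J·s) / √(2 × 6.64 × 10^-27 kg × 3.204 × 10^-19 C × 88624.0 V)
λ = 3.41 × 10^-14 m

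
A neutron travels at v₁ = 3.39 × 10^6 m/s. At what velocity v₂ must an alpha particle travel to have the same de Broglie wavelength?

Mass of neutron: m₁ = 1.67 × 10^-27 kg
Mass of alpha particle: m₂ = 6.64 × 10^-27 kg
v₂ = 8.53 × 10^5 m/s

For equal de Broglie wavelengths: λ₁ = λ₂

h/(m₁v₁) = h/(m₂v₂)
m₁v₁ = m₂v₂
v₂ = v₁ · (m₁/m₂)

v₂ = 3.39 × 10^6 m/s × (1.67 × 10^-27 kg / 6.64 × 10^-27 kg)
v₂ = 8.53 × 10^5 m/s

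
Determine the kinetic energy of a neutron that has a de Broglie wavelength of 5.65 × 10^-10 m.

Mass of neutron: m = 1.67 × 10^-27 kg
4.12 × 10^-22 J (or 2.57 × 10^-3 eV)

From λ = h/√(2mKE), we solve for KE:

λ² = h²/(2mKE)
KE = h²/(2mλ²)
KE = (6.626 × 10^-34 J·s)² / (2 × 1.67 × 10^-27 kg × (5.65 × 10^-10 m)²)
KE = 4.12 × 10^-22 J
KE = 2.57 × 10^-3 eV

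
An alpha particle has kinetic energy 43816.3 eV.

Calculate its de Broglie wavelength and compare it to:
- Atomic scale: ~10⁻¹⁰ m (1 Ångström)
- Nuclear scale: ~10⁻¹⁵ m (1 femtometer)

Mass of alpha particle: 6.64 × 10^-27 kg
λ = 6.86 × 10^-14 m, which is between nuclear and atomic scales.

Using λ = h/√(2mKE):

KE = 43816.3 eV = 7.020 × 10^-15 J

λ = h/√(2mKE)
λ = (6.626 × 10^-34 J·s) / √(2 × 6.64 × 10^-27 kg × 7.020 × 10^-15 J)
λ = 6.86 × 10^-14 m

Comparison:
- Atomic scale (10⁻¹⁰ m): λ is 0.00069× this size
- Nuclear scale (10⁻¹⁵ m): λ is 69× this size

The wavelength is between nuclear and atomic scales.

This wavelength is appropriate for probing atomic structure but too large for nuclear physics experiments.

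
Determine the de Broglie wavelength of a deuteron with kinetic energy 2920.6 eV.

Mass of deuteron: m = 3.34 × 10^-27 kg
3.75 × 10^-13 m

Using λ = h/√(2mKE):

First convert KE to Joules: KE = 2920.6 eV = 4.679 × 10^-16 J

λ = h/√(2mKE)
λ = (6.626 × 10^-34 J·s) / √(2 × 3.34 × 10^-27 kg × 4.679 × 10^-16 J)
λ = 3.75 × 10^-13 m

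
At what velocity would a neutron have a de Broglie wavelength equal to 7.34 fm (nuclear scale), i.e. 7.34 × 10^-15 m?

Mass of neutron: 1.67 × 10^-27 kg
5.41 × 10^7 m/s

From λ = h/(mv), solve for v:

v = h/(mλ)
v = (6.626 × 10^-34 J·s) / (1.67 × 10^-27 kg × 7.34 × 10^-15 m)
v = 5.41 × 10^7 m/s

Note: This velocity is 18.0% of the speed of light, so relativistic corrections would be needed for a more accurate calculation.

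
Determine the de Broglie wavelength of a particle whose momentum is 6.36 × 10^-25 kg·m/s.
1.04 × 10^-9 m

Using the de Broglie relation λ = h/p:

λ = h/p
λ = (6.626 × 10^-34 J·s) / (6.36 × 10^-25 kg·m/s)
λ = 1.04 × 10^-9 m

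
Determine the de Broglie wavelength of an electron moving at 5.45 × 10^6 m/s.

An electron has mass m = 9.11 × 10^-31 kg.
1.33 × 10^-10 m

Using the de Broglie relation λ = h/(mv):

λ = h/(mv)
λ = (6.626 × 10^-34 J·s) / (9.11 × 10^-31 kg × 5.45 × 10^6 m/s)
λ = 1.33 × 10^-10 m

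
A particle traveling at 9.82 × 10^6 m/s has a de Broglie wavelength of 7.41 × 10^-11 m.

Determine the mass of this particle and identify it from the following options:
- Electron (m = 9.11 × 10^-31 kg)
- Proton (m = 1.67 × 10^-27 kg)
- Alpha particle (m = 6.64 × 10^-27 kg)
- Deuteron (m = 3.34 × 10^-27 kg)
The particle is an electron.

From λ = h/(mv), solve for mass:

m = h/(λv)
m = (6.626 × 10^-34 J·s) / (7.41 × 10^-11 m × 9.82 × 10^6 m/s)
m = 9.11 × 10^-31 kg

Comparing with the listed masses, this is closest to an electron.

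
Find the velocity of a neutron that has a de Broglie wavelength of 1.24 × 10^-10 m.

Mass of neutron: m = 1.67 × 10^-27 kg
3.20 × 10^3 m/s

From the de Broglie relation λ = h/(mv), we solve for v:

v = h/(mλ)
v = (6.626 × 10^-34 J·s) / (1.67 × 10^-27 kg × 1.24 × 10^-10 m)
v = 3.20 × 10^3 m/s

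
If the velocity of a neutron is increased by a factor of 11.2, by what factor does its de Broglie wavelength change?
The wavelength decreases by a factor of 11.2.

From λ = h/(mv), the wavelength is inversely proportional to velocity:

λ ∝ 1/v

If v → 11.2v, then λ → λ/11.2

When velocity is increased by a factor of 11.2, the wavelength decreases by a factor of 11.2.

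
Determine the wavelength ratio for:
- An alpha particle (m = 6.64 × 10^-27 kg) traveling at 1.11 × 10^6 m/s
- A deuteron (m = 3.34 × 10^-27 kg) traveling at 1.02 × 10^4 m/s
λ₁/λ₂ = 4.62 × 10^-3

Using λ = h/(mv):

λ₁ = h/(m₁v₁) = 8.99 × 10^-14 m
λ₂ = h/(m₂v₂) = 1.94 × 10^-11 m

Ratio λ₁/λ₂ = (m₂v₂)/(m₁v₁)
         = (3.34 × 10^-27 kg × 1.02 × 10^4 m/s) / (6.64 × 10^-27 kg × 1.11 × 10^6 m/s)
         = 4.62 × 10^-3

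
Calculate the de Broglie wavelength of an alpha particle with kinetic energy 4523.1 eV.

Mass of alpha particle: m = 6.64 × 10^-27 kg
2.14 × 10^-13 m

Using λ = h/√(2mKE):

First convert KE to Joules: KE = 4523.1 eV = 7.247 × 10^-16 J

λ = h/√(2mKE)
λ = (6.626 × 10^-34 J·s) / √(2 × 6.64 × 10^-27 kg × 7.247 × 10^-16 J)
λ = 2.14 × 10^-13 m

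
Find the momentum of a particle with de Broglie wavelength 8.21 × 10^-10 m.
8.07 × 10^-25 kg·m/s

From the de Broglie relation λ = h/p, we solve for p:

p = h/λ
p = (6.626 × 10^-34 J·s) / (8.21 × 10^-10 m)
p = 8.07 × 10^-25 kg·m/s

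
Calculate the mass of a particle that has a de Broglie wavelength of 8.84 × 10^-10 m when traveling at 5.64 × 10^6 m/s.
1.33 × 10^-31 kg

From the de Broglie relation λ = h/(mv), we solve for m:

m = h/(λv)
m = (6.626 × 10^-34 J·s) / (8.84 × 10^-10 m × 5.64 × 10^6 m/s)
m = 1.33 × 10^-31 kg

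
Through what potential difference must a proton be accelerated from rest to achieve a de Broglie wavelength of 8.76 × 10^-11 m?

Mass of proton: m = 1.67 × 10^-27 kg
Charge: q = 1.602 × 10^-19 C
1.07 × 10^-1 V

From λ = h/√(2mqV), we solve for V:

λ² = h²/(2mqV)
V = h²/(2mqλ²)
V = (6.626 × 10^-34 J·s)² / (2 × 1.67 × 10^-27 kg × 1.602 × 10^-19 C × (8.76 × 10^-11 m)²)
V = 1.07 × 10^-1 V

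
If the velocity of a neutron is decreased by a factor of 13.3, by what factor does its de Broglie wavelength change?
The wavelength increases by a factor of 13.3.

From λ = h/(mv), the wavelength is inversely proportional to velocity:

λ ∝ 1/v

If v → v/13.3, then λ → 13.3λ

When velocity is decreased by a factor of 13.3, the wavelength increases by a factor of 13.3.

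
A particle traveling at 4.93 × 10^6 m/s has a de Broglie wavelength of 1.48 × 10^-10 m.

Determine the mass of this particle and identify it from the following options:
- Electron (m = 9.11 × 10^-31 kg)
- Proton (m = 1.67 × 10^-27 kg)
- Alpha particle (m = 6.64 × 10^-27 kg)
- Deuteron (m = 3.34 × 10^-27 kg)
The particle is an electron.

From λ = h/(mv), solve for mass:

m = h/(λv)
m = (6.626 × 10^-34 J·s) / (1.48 × 10^-10 m × 4.93 × 10^6 m/s)
m = 9.08 × 10^-31 kg

Comparing with the listed masses, this is closest to an electron.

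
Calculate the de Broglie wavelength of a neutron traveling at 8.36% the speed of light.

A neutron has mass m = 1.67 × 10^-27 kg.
1.58 × 10^-14 m

Using the de Broglie relation λ = h/(mv):

v = 8.36% × c = 2.506 × 10^7 m/s

λ = h/(mv)
λ = (6.626 × 10^-34 J·s) / (1.67 × 10^-27 kg × 2.506 × 10^7 m/s)
λ = 1.58 × 10^-14 m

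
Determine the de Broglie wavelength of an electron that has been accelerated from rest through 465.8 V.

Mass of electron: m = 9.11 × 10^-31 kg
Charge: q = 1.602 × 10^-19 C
5.68 × 10^-11 m

When a particle is accelerated through voltage V, it gains kinetic energy KE = qV.

The de Broglie wavelength is then λ = h/√(2mqV):

λ = h/√(2mqV)
λ = (6.626 × 10^-34 J·s) / √(2 × 9.11 × 10^-31 kg × 1.602 × 10^-19 C × 465.8 V)
λ = 5.68 × 10^-11 m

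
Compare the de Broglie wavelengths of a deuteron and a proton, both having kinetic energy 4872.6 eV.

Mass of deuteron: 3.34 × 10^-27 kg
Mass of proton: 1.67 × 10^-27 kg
The proton has the longer wavelength.

Using λ = h/√(2mKE):

For deuteron: λ₁ = h/√(2m₁KE) = 2.90 × 10^-13 m
For proton: λ₂ = h/√(2m₂KE) = 4.10 × 10^-13 m

Since λ ∝ 1/√m at constant kinetic energy, the lighter particle has the longer wavelength.

The proton has the longer de Broglie wavelength.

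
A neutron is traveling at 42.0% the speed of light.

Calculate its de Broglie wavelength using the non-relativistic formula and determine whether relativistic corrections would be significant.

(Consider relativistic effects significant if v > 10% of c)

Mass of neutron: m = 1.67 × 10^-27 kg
Yes, relativistic corrections are needed.

Using the non-relativistic de Broglie formula λ = h/(mv):

v = 42.0% × c = 1.259 × 10^8 m/s

λ = h/(mv)
λ = (6.626 × 10^-34 J·s) / (1.67 × 10^-27 kg × 1.259 × 10^8 m/s)
λ = 3.15 × 10^-15 m

Since v = 42.0% of c > 10% of c, relativistic corrections ARE significant and the actual wavelength would differ from this non-relativistic estimate.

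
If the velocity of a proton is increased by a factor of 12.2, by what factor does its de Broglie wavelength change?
The wavelength decreases by a factor of 12.2.

From λ = h/(mv), the wavelength is inversely proportional to velocity:

λ ∝ 1/v

If v → 12.2v, then λ → λ/12.2

When velocity is increased by a factor of 12.2, the wavelength decreases by a factor of 12.2.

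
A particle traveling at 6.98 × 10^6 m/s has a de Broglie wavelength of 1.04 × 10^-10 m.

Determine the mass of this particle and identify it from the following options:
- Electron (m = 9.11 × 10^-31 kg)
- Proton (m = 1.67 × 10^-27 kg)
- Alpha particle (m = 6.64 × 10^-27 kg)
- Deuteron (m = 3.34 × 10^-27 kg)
The particle is an electron.

From λ = h/(mv), solve for mass:

m = h/(λv)
m = (6.626 × 10^-34 J·s) / (1.04 × 10^-10 m × 6.98 × 10^6 m/s)
m = 9.13 × 10^-31 kg

Comparing with the listed masses, this is closest to an electron.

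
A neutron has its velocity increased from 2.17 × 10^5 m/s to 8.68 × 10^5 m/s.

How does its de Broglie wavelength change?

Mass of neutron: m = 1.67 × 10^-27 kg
The wavelength decreases by a factor of 4.

Using λ = h/(mv):

Initial wavelength: λ₁ = h/(mv₁) = 1.83 × 10^-12 m
Final wavelength: λ₂ = h/(mv₂) = 4.57 × 10^-13 m

Since λ ∝ 1/v, when velocity increases by a factor of 4, the wavelength decreases by a factor of 4.

λ₂/λ₁ = v₁/v₂ = 1/4

The wavelength decreases by a factor of 4.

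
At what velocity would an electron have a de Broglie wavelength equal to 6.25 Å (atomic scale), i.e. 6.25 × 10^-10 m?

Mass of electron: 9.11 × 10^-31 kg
1.16 × 10^6 m/s

From λ = h/(mv), solve for v:

v = h/(mλ)
v = (6.626 × 10^-34 J·s) / (9.11 × 10^-31 kg × 6.25 × 10^-10 m)
v = 1.16 × 10^6 m/s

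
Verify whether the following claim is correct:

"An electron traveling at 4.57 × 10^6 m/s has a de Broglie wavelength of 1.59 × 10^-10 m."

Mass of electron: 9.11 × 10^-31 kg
True

The claim is correct.

Using λ = h/(mv):
λ = (6.626 × 10^-34 J·s) / (9.11 × 10^-31 kg × 4.57 × 10^6 m/s)
λ = 1.59 × 10^-10 m

This matches the claimed value.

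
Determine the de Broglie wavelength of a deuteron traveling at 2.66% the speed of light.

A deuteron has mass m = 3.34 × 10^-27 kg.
2.49 × 10^-14 m

Using the de Broglie relation λ = h/(mv):

v = 2.66% × c = 7.974 × 10^6 m/s

λ = h/(mv)
λ = (6.626 × 10^-34 J·s) / (3.34 × 10^-27 kg × 7.974 × 10^6 m/s)
λ = 2.49 × 10^-14 m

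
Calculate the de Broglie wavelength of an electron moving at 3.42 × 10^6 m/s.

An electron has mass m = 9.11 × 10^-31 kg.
2.13 × 10^-10 m

Using the de Broglie relation λ = h/(mv):

λ = h/(mv)
λ = (6.626 × 10^-34 J·s) / (9.11 × 10^-31 kg × 3.42 × 10^6 m/s)
λ = 2.13 × 10^-10 m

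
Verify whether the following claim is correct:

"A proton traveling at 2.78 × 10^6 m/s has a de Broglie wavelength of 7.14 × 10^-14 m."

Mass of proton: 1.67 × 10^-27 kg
False

The claim is incorrect.

Using λ = h/(mv):
λ = (6.626 × 10^-34 J·s) / (1.67 × 10^-27 kg × 2.78 × 10^6 m/s)
λ = 1.43 × 10^-13 m

The actual wavelength differs from the claimed 7.14 × 10^-14 m.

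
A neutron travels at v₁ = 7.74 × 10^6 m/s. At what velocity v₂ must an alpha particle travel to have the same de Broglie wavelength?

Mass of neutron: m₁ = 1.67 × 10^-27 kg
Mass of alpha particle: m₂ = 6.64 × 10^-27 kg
v₂ = 1.95 × 10^6 m/s

For equal de Broglie wavelengths: λ₁ = λ₂

h/(m₁v₁) = h/(m₂v₂)
m₁v₁ = m₂v₂
v₂ = v₁ · (m₁/m₂)

v₂ = 7.74 × 10^6 m/s × (1.67 × 10^-27 kg / 6.64 × 10^-27 kg)
v₂ = 1.95 × 10^6 m/s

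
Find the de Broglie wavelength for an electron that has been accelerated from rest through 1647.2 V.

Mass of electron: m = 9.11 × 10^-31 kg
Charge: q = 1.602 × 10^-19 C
3.02 × 10^-11 m

When a particle is accelerated through voltage V, it gains kinetic energy KE = qV.

The de Broglie wavelength is then λ = h/√(2mqV):

λ = h/√(2mqV)
λ = (6.626 × 10^-34 J·s) / √(2 × 9.11 × 10^-31 kg × 1.602 × 10^-19 C × 1647.2 V)
λ = 3.02 × 10^-11 m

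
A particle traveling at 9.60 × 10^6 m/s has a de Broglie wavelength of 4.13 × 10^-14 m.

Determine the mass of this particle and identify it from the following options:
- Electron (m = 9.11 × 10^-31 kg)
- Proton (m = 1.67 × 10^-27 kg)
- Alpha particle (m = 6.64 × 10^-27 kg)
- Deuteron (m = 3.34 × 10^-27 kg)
The particle is a proton.

From λ = h/(mv), solve for mass:

m = h/(λv)
m = (6.626 × 10^-34 J·s) / (4.13 × 10^-14 m × 9.60 × 10^6 m/s)
m = 1.67 × 10^-27 kg

Comparing with the listed masses, this is closest to a proton.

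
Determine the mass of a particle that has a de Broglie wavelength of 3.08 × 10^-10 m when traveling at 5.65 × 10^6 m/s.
3.81 × 10^-31 kg

From the de Broglie relation λ = h/(mv), we solve for m:

m = h/(λv)
m = (6.626 × 10^-34 J·s) / (3.08 × 10^-10 m × 5.65 × 10^6 m/s)
m = 3.81 × 10^-31 kg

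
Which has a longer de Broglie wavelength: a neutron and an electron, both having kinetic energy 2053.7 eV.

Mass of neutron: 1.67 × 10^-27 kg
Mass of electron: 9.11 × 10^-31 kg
The electron has the longer wavelength.

Using λ = h/√(2mKE):

For neutron: λ₁ = h/√(2m₁KE) = 6.32 × 10^-13 m
For electron: λ₂ = h/√(2m₂KE) = 2.71 × 10^-11 m

Since λ ∝ 1/√m at constant kinetic energy, the lighter particle has the longer wavelength.

The electron has the longer de Broglie wavelength.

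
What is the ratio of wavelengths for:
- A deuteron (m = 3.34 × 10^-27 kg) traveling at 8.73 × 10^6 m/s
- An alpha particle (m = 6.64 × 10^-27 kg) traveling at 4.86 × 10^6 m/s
λ₁/λ₂ = 1.11

Using λ = h/(mv):

λ₁ = h/(m₁v₁) = 2.27 × 10^-14 m
λ₂ = h/(m₂v₂) = 2.05 × 10^-14 m

Ratio λ₁/λ₂ = (m₂v₂)/(m₁v₁)
         = (6.64 × 10^-27 kg × 4.86 × 10^6 m/s) / (3.34 × 10^-27 kg × 8.73 × 10^6 m/s)
         = 1.11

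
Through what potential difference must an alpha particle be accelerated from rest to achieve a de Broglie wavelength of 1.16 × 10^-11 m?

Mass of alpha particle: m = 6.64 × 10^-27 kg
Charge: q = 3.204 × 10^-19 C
7.67 × 10^-1 V

From λ = h/√(2mqV), we solve for V:

λ² = h²/(2mqV)
V = h²/(2mqλ²)
V = (6.626 × 10^-34 J·s)² / (2 × 6.64 × 10^-27 kg × 3.204 × 10^-19 C × (1.16 × 10^-11 m)²)
V = 7.67 × 10^-1 V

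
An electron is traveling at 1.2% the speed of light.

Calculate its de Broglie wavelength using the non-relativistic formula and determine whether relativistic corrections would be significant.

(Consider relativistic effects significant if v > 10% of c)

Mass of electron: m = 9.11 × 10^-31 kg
No, relativistic corrections are not needed.

Using the non-relativistic de Broglie formula λ = h/(mv):

v = 1.2% × c = 3.598 × 10^6 m/s

λ = h/(mv)
λ = (6.626 × 10^-34 J·s) / (9.11 × 10^-31 kg × 3.598 × 10^6 m/s)
λ = 2.02 × 10^-10 m

Since v = 1.2% of c < 10% of c, relativistic corrections are NOT significant and this non-relativistic result is a good approximation.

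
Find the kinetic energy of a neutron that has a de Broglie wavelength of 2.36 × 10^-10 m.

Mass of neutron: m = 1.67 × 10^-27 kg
2.36 × 10^-21 J (or 0.0147 eV)

From λ = h/√(2mKE), we solve for KE:

λ² = h²/(2mKE)
KE = h²/(2mλ²)
KE = (6.626 × 10^-34 J·s)² / (2 × 1.67 × 10^-27 kg × (2.36 × 10^-10 m)²)
KE = 2.36 × 10^-21 J
KE = 0.0147 eV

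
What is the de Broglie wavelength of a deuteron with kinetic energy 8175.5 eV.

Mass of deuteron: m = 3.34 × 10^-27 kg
2.24 × 10^-13 m

Using λ = h/√(2mKE):

First convert KE to Joules: KE = 8175.5 eV = 1.310 × 10^-15 J

λ = h/√(2mKE)
λ = (6.626 × 10^-34 J·s) / √(2 × 3.34 × 10^-27 kg × 1.310 × 10^-15 J)
λ = 2.24 × 10^-13 m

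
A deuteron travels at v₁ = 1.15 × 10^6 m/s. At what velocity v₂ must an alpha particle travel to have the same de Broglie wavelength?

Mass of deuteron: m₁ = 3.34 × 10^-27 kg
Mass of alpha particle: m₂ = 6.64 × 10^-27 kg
v₂ = 5.78 × 10^5 m/s

For equal de Broglie wavelengths: λ₁ = λ₂

h/(m₁v₁) = h/(m₂v₂)
m₁v₁ = m₂v₂
v₂ = v₁ · (m₁/m₂)

v₂ = 1.15 × 10^6 m/s × (3.34 × 10^-27 kg / 6.64 × 10^-27 kg)
v₂ = 5.78 × 10^5 m/s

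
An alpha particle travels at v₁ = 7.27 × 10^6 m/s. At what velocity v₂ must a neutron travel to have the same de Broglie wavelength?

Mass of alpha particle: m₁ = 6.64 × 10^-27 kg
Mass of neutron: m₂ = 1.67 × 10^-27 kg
v₂ = 2.89 × 10^7 m/s

For equal de Broglie wavelengths: λ₁ = λ₂

h/(m₁v₁) = h/(m₂v₂)
m₁v₁ = m₂v₂
v₂ = v₁ · (m₁/m₂)

v₂ = 7.27 × 10^6 m/s × (6.64 × 10^-27 kg / 1.67 × 10^-27 kg)
v₂ = 2.89 × 10^7 m/s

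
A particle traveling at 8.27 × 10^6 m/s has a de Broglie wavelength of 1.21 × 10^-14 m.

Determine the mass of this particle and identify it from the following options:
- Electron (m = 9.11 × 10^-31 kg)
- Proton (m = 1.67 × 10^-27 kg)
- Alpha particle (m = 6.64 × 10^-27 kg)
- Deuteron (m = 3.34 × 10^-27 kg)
The particle is an alpha particle.

From λ = h/(mv), solve for mass:

m = h/(λv)
m = (6.626 × 10^-34 J·s) / (1.21 × 10^-14 m × 8.27 × 10^6 m/s)
m = 6.62 × 10^-27 kg

Comparing with the listed masses, this is closest to an alpha particle.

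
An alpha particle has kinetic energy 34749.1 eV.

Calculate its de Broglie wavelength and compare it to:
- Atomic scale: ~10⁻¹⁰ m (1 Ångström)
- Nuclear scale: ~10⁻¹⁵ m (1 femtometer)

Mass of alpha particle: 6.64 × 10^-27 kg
λ = 7.71 × 10^-14 m, which is between nuclear and atomic scales.

Using λ = h/√(2mKE):

KE = 34749.1 eV = 5.567 × 10^-15 J

λ = h/√(2mKE)
λ = (6.626 × 10^-34 J·s) / √(2 × 6.64 × 10^-27 kg × 5.567 × 10^-15 J)
λ = 7.71 × 10^-14 m

Comparison:
- Atomic scale (10⁻¹⁰ m): λ is 0.00077× this size
- Nuclear scale (10⁻¹⁵ m): λ is 77× this size

The wavelength is between nuclear and atomic scales.

This wavelength is appropriate for probing atomic structure but too large for nuclear physics experiments.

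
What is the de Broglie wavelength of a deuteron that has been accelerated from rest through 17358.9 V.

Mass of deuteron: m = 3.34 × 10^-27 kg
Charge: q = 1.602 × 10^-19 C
1.54 × 10^-13 m

When a particle is accelerated through voltage V, it gains kinetic energy KE = qV.

The de Broglie wavelength is then λ = h/√(2mqV):

λ = h/√(2mqV)
λ = (6.626 × 10^-34 J·s) / √(2 × 3.34 × 10^-27 kg × 1.602 × 10^-19 C × 17358.9 V)
λ = 1.54 × 10^-13 m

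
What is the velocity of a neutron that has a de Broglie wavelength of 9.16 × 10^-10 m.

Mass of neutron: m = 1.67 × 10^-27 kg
4.33 × 10^2 m/s

From the de Broglie relation λ = h/(mv), we solve for v:

v = h/(mλ)
v = (6.626 × 10^-34 J·s) / (1.67 × 10^-27 kg × 9.16 × 10^-10 m)
v = 4.33 × 10^2 m/s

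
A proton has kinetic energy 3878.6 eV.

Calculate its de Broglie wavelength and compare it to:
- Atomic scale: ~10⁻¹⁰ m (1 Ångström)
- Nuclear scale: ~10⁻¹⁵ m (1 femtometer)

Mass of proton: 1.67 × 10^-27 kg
λ = 4.60 × 10^-13 m, which is between nuclear and atomic scales.

Using λ = h/√(2mKE):

KE = 3878.6 eV = 6.214 × 10^-16 J

λ = h/√(2mKE)
λ = (6.626 × 10^-34 J·s) / √(2 × 1.67 × 10^-27 kg × 6.214 × 10^-16 J)
λ = 4.60 × 10^-13 m

Comparison:
- Atomic scale (10⁻¹⁰ m): λ is 0.0046× this size
- Nuclear scale (10⁻¹⁵ m): λ is 4.6e+02× this size

The wavelength is between nuclear and atomic scales.

This wavelength is appropriate for probing atomic structure but too large for nuclear physics experiments.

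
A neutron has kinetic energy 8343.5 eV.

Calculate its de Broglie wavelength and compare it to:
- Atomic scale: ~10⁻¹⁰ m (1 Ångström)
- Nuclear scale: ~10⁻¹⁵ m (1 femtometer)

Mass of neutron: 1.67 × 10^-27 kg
λ = 3.14 × 10^-13 m, which is between nuclear and atomic scales.

Using λ = h/√(2mKE):

KE = 8343.5 eV = 1.337 × 10^-15 J

λ = h/√(2mKE)
λ = (6.626 × 10^-34 J·s) / √(2 × 1.67 × 10^-27 kg × 1.337 × 10^-15 J)
λ = 3.14 × 10^-13 m

Comparison:
- Atomic scale (10⁻¹⁰ m): λ is 0.0031× this size
- Nuclear scale (10⁻¹⁵ m): λ is 3.1e+02× this size

The wavelength is between nuclear and atomic scales.

This wavelength is appropriate for probing atomic structure but too large for nuclear physics experiments.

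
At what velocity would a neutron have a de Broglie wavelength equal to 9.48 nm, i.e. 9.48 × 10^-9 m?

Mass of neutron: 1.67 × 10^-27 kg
4.19 × 10^1 m/s

From λ = h/(mv), solve for v:

v = h/(mλ)
v = (6.626 × 10^-34 J·s) / (1.67 × 10^-27 kg × 9.48 × 10^-9 m)
v = 4.19 × 10^1 m/s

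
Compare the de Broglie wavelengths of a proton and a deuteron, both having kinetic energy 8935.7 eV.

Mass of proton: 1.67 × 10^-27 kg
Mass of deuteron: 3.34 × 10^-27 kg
The proton has the longer wavelength.

Using λ = h/√(2mKE):

For proton: λ₁ = h/√(2m₁KE) = 3.03 × 10^-13 m
For deuteron: λ₂ = h/√(2m₂KE) = 2.14 × 10^-13 m

Since λ ∝ 1/√m at constant kinetic energy, the lighter particle has the longer wavelength.

The proton has the longer de Broglie wavelength.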